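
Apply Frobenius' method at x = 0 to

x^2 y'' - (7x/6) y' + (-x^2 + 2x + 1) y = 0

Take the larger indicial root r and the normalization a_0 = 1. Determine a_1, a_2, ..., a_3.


Write in Frobenius form y'' + (p(x)/x) y' + (q(x)/x^2) y = 0:
  p(x) = -7/6,  q(x) = -x^2 + 2x + 1.
Indicial equation: r(r-1) + (-7/6) r + (1) = 0 -> roots r_1 = 3/2, r_2 = 2/3.
Take r = r_1 = 3/2. Let y(x) = x^r sum_{n>=0} a_n x^n with a_0 = 1.
Substitute y = x^r sum a_n x^n and match x^{r+n}. The recurrence is
  D(n) a_n + 2 a_{n-1} - 1 a_{n-2} = 0,  where D(n) = (r+n)(r+n-1) + (-7/6)(r+n) + (1).
  a_n = [-2 a_{n-1} + 1 a_{n-2}] / D(n).
Since the indicial polynomial factors as (r - r_1)(r - r_2), D(n) = (r_1 + n - r_1)(r_1 + n - r_2) = n(n + 5/6).
Evaluating step by step (a_0 = 1):
  n = 1: D(1) = 1(1 + 5/6) = 11/6; numerator = -2(1) = -2; a_1 = (-2)/(11/6) = -12/11
  n = 2: D(2) = 2(2 + 5/6) = 17/3; numerator = -2(-12/11) + 1(1) = 35/11; a_2 = (35/11)/(17/3) = 105/187
  n = 3: D(3) = 3(3 + 5/6) = 23/2; numerator = -2(105/187) + 1(-12/11) = -414/187; a_3 = (-414/187)/(23/2) = -36/187

r = 3/2; a_0 = 1; a_1 = -12/11; a_2 = 105/187; a_3 = -36/187


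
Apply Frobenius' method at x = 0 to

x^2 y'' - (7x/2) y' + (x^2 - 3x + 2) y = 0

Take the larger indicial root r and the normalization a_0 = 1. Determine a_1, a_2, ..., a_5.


Write in Frobenius form y'' + (p(x)/x) y' + (q(x)/x^2) y = 0:
  p(x) = -7/2,  q(x) = x^2 - 3x + 2.
Indicial equation: r(r-1) + (-7/2) r + (2) = 0 -> roots r_1 = 4, r_2 = 1/2.
Take r = r_1 = 4. Let y(x) = x^r sum_{n>=0} a_n x^n with a_0 = 1.
Substitute y = x^r sum a_n x^n and match x^{r+n}. The recurrence is
  D(n) a_n - 3 a_{n-1} + 1 a_{n-2} = 0,  where D(n) = (r+n)(r+n-1) + (-7/2)(r+n) + (2).
  a_n = [3 a_{n-1} - 1 a_{n-2}] / D(n).
Since the indicial polynomial factors as (r - r_1)(r - r_2), D(n) = (r_1 + n - r_1)(r_1 + n - r_2) = n(n + 7/2).
Evaluating step by step (a_0 = 1):
  n = 1: D(1) = 1(1 + 7/2) = 9/2; numerator = 3(1) = 3; a_1 = (3)/(9/2) = 2/3
  n = 2: D(2) = 2(2 + 7/2) = 11; numerator = 3(2/3) - 1(1) = 1; a_2 = (1)/(11) = 1/11
  n = 3: D(3) = 3(3 + 7/2) = 39/2; numerator = 3(1/11) - 1(2/3) = -13/33; a_3 = (-13/33)/(39/2) = -2/99
  n = 4: D(4) = 4(4 + 7/2) = 30; numerator = 3(-2/99) - 1(1/11) = -5/33; a_4 = (-5/33)/(30) = -1/198
  n = 5: D(5) = 5(5 + 7/2) = 85/2; numerator = 3(-1/198) - 1(-2/99) = 1/198; a_5 = (1/198)/(85/2) = 1/8415

r = 4; a_0 = 1; a_1 = 2/3; a_2 = 1/11; a_3 = -2/99; a_4 = -1/198; a_5 = 1/8415


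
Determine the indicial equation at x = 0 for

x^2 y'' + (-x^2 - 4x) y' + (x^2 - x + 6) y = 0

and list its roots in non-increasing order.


Divide by x^2 to reach normal form y'' + P_1(x) y' + P_2(x) y = 0 with P_1(x) = -1 - 4/x and P_2(x) = 1 - 1/x + 6/x^2.
x = 0 is a singular point because the y'-coefficient -1 - 4/x has a pole at x = 0 and the y-coefficient 1 - 1/x + 6/x^2 has a pole at x = 0.
It is a regular singular point because x P_1(x) = p(x) = -x - 4 and x^2 P_2(x) = q(x) = x^2 - x + 6 are polynomials, hence analytic at x = 0.
p(0) = -4,  q(0) = 6.
Indicial equation: r(r-1) + p(0) r + q(0) = 0, i.e. r^2 + (p(0) - 1) r + q(0) = 0, i.e. r^2 - 5 r + 6 = 0.
Discriminant: (-5)^2 - 4(6) = 1, so r = (5 ± 1)/2.
Solving: r_1 = 3, r_2 = 2.

indicial: r^2 - 5 r + 6 = 0; roots r_1 = 3, r_2 = 2


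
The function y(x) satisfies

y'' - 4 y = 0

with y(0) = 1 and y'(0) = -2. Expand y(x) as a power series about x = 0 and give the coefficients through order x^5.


Ansatz: y(x) = sum_{n>=0} a_n x^n, so y'(x) = sum_{n>=1} n a_n x^(n-1) and y''(x) = sum_{n>=2} n(n-1) a_n x^(n-2).
Substitute into P(x) y'' + Q(x) y' + R(x) y = 0 with P(x) = 1, Q(x) = 0, R(x) = -4, and match powers of x.
Initial conditions: a_0 = 1, a_1 = -2.
Setting the coefficient of each power of x to zero and solving order by order (substituting the coefficients already found):
  x^0: 2 a_2 - 4 a_0 = 0  ->  2 a_2 = 4 a_0 = 4  ->  a_2 = 2
  x^1: 6 a_3 - 4 a_1 = 0  ->  6 a_3 = 4 a_1 = -8  ->  a_3 = -4/3
  x^2: 12 a_4 - 4 a_2 = 0  ->  12 a_4 = 4 a_2 = 8  ->  a_4 = 2/3
  x^3: 20 a_5 - 4 a_3 = 0  ->  20 a_5 = 4 a_3 = -16/3  ->  a_5 = -4/15
Truncated series: y(x) = 1 - 2 x + 2 x^2 - (4/3) x^3 + (2/3) x^4 - (4/15) x^5 + O(x^6).

a_0 = 1; a_1 = -2; a_2 = 2; a_3 = -4/3; a_4 = 2/3; a_5 = -4/15


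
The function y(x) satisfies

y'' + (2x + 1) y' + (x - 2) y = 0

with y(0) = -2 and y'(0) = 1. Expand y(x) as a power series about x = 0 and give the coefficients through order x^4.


Ansatz: y(x) = sum_{n>=0} a_n x^n, so y'(x) = sum_{n>=1} n a_n x^(n-1) and y''(x) = sum_{n>=2} n(n-1) a_n x^(n-2).
Substitute into P(x) y'' + Q(x) y' + R(x) y = 0 with P(x) = 1, Q(x) = 2x + 1, R(x) = x - 2, and match powers of x.
Initial conditions: a_0 = -2, a_1 = 1.
Setting the coefficient of each power of x to zero and solving order by order (substituting the coefficients already found):
  x^0: 2 a_2 + a_1 - 2 a_0 = 0  ->  2 a_2 = -a_1 + 2 a_0 = -5  ->  a_2 = -5/2
  x^1: 6 a_3 + 2 a_2 + a_0 = 0  ->  6 a_3 = -2 a_2 - a_0 = 7  ->  a_3 = 7/6
  x^2: 12 a_4 + 3 a_3 + 2 a_2 + a_1 = 0  ->  12 a_4 = -3 a_3 - 2 a_2 - a_1 = 1/2  ->  a_4 = 1/24
Truncated series: y(x) = -2 + x - (5/2) x^2 + (7/6) x^3 + (1/24) x^4 + O(x^5).

a_0 = -2; a_1 = 1; a_2 = -5/2; a_3 = 7/6; a_4 = 1/24


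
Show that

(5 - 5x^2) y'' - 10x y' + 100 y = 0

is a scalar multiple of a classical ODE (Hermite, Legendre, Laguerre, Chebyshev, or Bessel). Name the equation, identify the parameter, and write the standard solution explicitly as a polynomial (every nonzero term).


All three coefficients share the factor 5; dividing through by 5 gives  (1 - x^2) y'' - 2x y' + 20 y = 0.
This matches the Legendre equation (1 - x^2) y'' - 2x y' + n(n+1) y = 0 (note the -2x y' term) with n(n+1) = 20, so n = 4; the polynomial solution is P_4(x).
With y = sum_k a_k x^k, matching x^k gives (k+2)(k+1) a_{k+2} = [k(k+1) - n(n+1)] a_k = (k - 4)(k + 5) a_k. The right side vanishes at k = 4, so the series with the parity of 4 terminates at degree 4.
Standard normalization (P_n(1) = 1): leading coefficient (2n)!/(2^n (n!)^2) = 40320/(16*576) = 35/8, so a_4 = 35/8. Work downward with a_k = (k+1)(k+2) a_{k+2} / ((k - 4)(k + 5)):
  a_2 = (3)(4)(35/8) / ((2 - 4)(2 + 5)) = (105/2)/(-14) = -15/4
  a_0 = (1)(2)(-15/4) / ((0 - 4)(0 + 5)) = (-15/2)/(-20) = 3/8
Hence P_4(x) = 35 x^4/8 - 15 x^2/4 + 3/8.

P_4(x); series = 35 x^4/8 - 15 x^2/4 + 3/8


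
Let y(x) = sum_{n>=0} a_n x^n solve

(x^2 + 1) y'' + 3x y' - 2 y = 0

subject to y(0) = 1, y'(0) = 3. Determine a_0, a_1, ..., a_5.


Ansatz: y(x) = sum_{n>=0} a_n x^n, so y'(x) = sum_{n>=1} n a_n x^(n-1) and y''(x) = sum_{n>=2} n(n-1) a_n x^(n-2).
Substitute into P(x) y'' + Q(x) y' + R(x) y = 0 with P(x) = x^2 + 1, Q(x) = 3x, R(x) = -2, and match powers of x.
Initial conditions: a_0 = 1, a_1 = 3.
Setting the coefficient of each power of x to zero and solving order by order (substituting the coefficients already found):
  x^0: 2 a_2 - 2 a_0 = 0  ->  2 a_2 = 2 a_0 = 2  ->  a_2 = 1
  x^1: 6 a_3 + a_1 = 0  ->  6 a_3 = -a_1 = -3  ->  a_3 = -1/2
  x^2: 12 a_4 + 6 a_2 = 0  ->  12 a_4 = -6 a_2 = -6  ->  a_4 = -1/2
  x^3: 20 a_5 + 13 a_3 = 0  ->  20 a_5 = -13 a_3 = 13/2  ->  a_5 = 13/40
Truncated series: y(x) = 1 + 3 x + x^2 - (1/2) x^3 - (1/2) x^4 + (13/40) x^5 + O(x^6).

a_0 = 1; a_1 = 3; a_2 = 1; a_3 = -1/2; a_4 = -1/2; a_5 = 13/40


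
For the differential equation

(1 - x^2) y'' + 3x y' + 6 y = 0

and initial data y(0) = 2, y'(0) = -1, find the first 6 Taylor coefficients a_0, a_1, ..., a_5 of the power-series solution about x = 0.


Ansatz: y(x) = sum_{n>=0} a_n x^n, so y'(x) = sum_{n>=1} n a_n x^(n-1) and y''(x) = sum_{n>=2} n(n-1) a_n x^(n-2).
Substitute into P(x) y'' + Q(x) y' + R(x) y = 0 with P(x) = 1 - x^2, Q(x) = 3x, R(x) = 6, and match powers of x.
Initial conditions: a_0 = 2, a_1 = -1.
Setting the coefficient of each power of x to zero and solving order by order (substituting the coefficients already found):
  x^0: 2 a_2 + 6 a_0 = 0  ->  2 a_2 = -6 a_0 = -12  ->  a_2 = -6
  x^1: 6 a_3 + 9 a_1 = 0  ->  6 a_3 = -9 a_1 = 9  ->  a_3 = 3/2
  x^2: 12 a_4 + 10 a_2 = 0  ->  12 a_4 = -10 a_2 = 60  ->  a_4 = 5
  x^3: 20 a_5 + 9 a_3 = 0  ->  20 a_5 = -9 a_3 = -27/2  ->  a_5 = -27/40
Truncated series: y(x) = 2 - x - 6 x^2 + (3/2) x^3 + 5 x^4 - (27/40) x^5 + O(x^6).

a_0 = 2; a_1 = -1; a_2 = -6; a_3 = 3/2; a_4 = 5; a_5 = -27/40


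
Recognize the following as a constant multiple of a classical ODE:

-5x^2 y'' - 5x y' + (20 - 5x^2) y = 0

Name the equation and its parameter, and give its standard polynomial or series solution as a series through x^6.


All three coefficients share the factor -5; dividing through by -5 gives  x^2 y'' + x y' + (x^2 - 4) y = 0.
This matches the Bessel equation x^2 y'' + x y' + (x^2 - nu^2) y = 0 with nu^2 = 4, so nu = 2; the solution bounded at x = 0 is J_2(x).
Frobenius at x = 0: indicial roots ±nu; for r = nu the recurrence k(k + 2nu) c_k = -c_{k-2} gives the standard series J_nu(x) = sum_{k>=0} (-1)^k / (k! (k+nu)!) (x/2)^(2k+nu). Evaluate the first 3 terms:
  k = 0: (-1)^0 / (0! * 2! * 2^2) x^2 = 1/(1*2*4) x^2 = (1/8) x^2
  k = 1: (-1)^1 / (1! * 3! * 2^4) x^4 = -1/(1*6*16) x^4 = (-1/96) x^4
  k = 2: (-1)^2 / (2! * 4! * 2^6) x^6 = 1/(2*24*64) x^6 = (1/3072) x^6
Hence J_2(x) = x^6/3072 - x^4/96 + x^2/8 + ....

J_2(x); series = x^6/3072 - x^4/96 + x^2/8


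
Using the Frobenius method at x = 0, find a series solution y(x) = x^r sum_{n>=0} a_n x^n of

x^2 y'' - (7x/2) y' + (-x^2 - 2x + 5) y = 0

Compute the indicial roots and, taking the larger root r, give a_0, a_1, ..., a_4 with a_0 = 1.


Write in Frobenius form y'' + (p(x)/x) y' + (q(x)/x^2) y = 0:
  p(x) = -7/2,  q(x) = -x^2 - 2x + 5.
Indicial equation: r(r-1) + (-7/2) r + (5) = 0 -> roots r_1 = 5/2, r_2 = 2.
Take r = r_1 = 5/2. Let y(x) = x^r sum_{n>=0} a_n x^n with a_0 = 1.
Substitute y = x^r sum a_n x^n and match x^{r+n}. The recurrence is
  D(n) a_n - 2 a_{n-1} - 1 a_{n-2} = 0,  where D(n) = (r+n)(r+n-1) + (-7/2)(r+n) + (5).
  a_n = [2 a_{n-1} + 1 a_{n-2}] / D(n).
Since the indicial polynomial factors as (r - r_1)(r - r_2), D(n) = (r_1 + n - r_1)(r_1 + n - r_2) = n(n + 1/2).
Evaluating step by step (a_0 = 1):
  n = 1: D(1) = 1(1 + 1/2) = 3/2; numerator = 2(1) = 2; a_1 = (2)/(3/2) = 4/3
  n = 2: D(2) = 2(2 + 1/2) = 5; numerator = 2(4/3) + 1(1) = 11/3; a_2 = (11/3)/(5) = 11/15
  n = 3: D(3) = 3(3 + 1/2) = 21/2; numerator = 2(11/15) + 1(4/3) = 14/5; a_3 = (14/5)/(21/2) = 4/15
  n = 4: D(4) = 4(4 + 1/2) = 18; numerator = 2(4/15) + 1(11/15) = 19/15; a_4 = (19/15)/(18) = 19/270

r = 5/2; a_0 = 1; a_1 = 4/3; a_2 = 11/15; a_3 = 4/15; a_4 = 19/270


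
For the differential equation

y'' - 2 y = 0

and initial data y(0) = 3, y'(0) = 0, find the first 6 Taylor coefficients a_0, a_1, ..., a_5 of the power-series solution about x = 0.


Ansatz: y(x) = sum_{n>=0} a_n x^n, so y'(x) = sum_{n>=1} n a_n x^(n-1) and y''(x) = sum_{n>=2} n(n-1) a_n x^(n-2).
Substitute into P(x) y'' + Q(x) y' + R(x) y = 0 with P(x) = 1, Q(x) = 0, R(x) = -2, and match powers of x.
Initial conditions: a_0 = 3, a_1 = 0.
Setting the coefficient of each power of x to zero and solving order by order (substituting the coefficients already found):
  x^0: 2 a_2 - 2 a_0 = 0  ->  2 a_2 = 2 a_0 = 6  ->  a_2 = 3
  x^1: 6 a_3 - 2 a_1 = 0  ->  6 a_3 = 2 a_1 = 0  ->  a_3 = 0
  x^2: 12 a_4 - 2 a_2 = 0  ->  12 a_4 = 2 a_2 = 6  ->  a_4 = 1/2
  x^3: 20 a_5 - 2 a_3 = 0  ->  20 a_5 = 2 a_3 = 0  ->  a_5 = 0
Truncated series: y(x) = 3 + 3 x^2 + (1/2) x^4 + O(x^6).

a_0 = 3; a_1 = 0; a_2 = 3; a_3 = 0; a_4 = 1/2; a_5 = 0


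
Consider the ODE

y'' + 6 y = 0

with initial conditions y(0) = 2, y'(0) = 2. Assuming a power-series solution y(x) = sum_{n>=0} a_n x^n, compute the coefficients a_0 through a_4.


Ansatz: y(x) = sum_{n>=0} a_n x^n, so y'(x) = sum_{n>=1} n a_n x^(n-1) and y''(x) = sum_{n>=2} n(n-1) a_n x^(n-2).
Substitute into P(x) y'' + Q(x) y' + R(x) y = 0 with P(x) = 1, Q(x) = 0, R(x) = 6, and match powers of x.
Initial conditions: a_0 = 2, a_1 = 2.
Setting the coefficient of each power of x to zero and solving order by order (substituting the coefficients already found):
  x^0: 2 a_2 + 6 a_0 = 0  ->  2 a_2 = -6 a_0 = -12  ->  a_2 = -6
  x^1: 6 a_3 + 6 a_1 = 0  ->  6 a_3 = -6 a_1 = -12  ->  a_3 = -2
  x^2: 12 a_4 + 6 a_2 = 0  ->  12 a_4 = -6 a_2 = 36  ->  a_4 = 3
Truncated series: y(x) = 2 + 2 x - 6 x^2 - 2 x^3 + 3 x^4 + O(x^5).

a_0 = 2; a_1 = 2; a_2 = -6; a_3 = -2; a_4 = 3


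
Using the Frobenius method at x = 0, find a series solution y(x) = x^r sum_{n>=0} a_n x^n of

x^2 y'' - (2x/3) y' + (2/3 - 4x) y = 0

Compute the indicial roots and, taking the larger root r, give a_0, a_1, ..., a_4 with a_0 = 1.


Write in Frobenius form y'' + (p(x)/x) y' + (q(x)/x^2) y = 0:
  p(x) = -2/3,  q(x) = 2/3 - 4x.
Indicial equation: r(r-1) + (-2/3) r + (2/3) = 0 -> roots r_1 = 1, r_2 = 2/3.
Take r = r_1 = 1. Let y(x) = x^r sum_{n>=0} a_n x^n with a_0 = 1.
Substitute y = x^r sum a_n x^n and match x^{r+n}. The recurrence is
  D(n) a_n - 4 a_{n-1} = 0,  where D(n) = (r+n)(r+n-1) + (-2/3)(r+n) + (2/3).
  a_n = 4 / D(n) * a_{n-1}.
Since the indicial polynomial factors as (r - r_1)(r - r_2), D(n) = (r_1 + n - r_1)(r_1 + n - r_2) = n(n + 1/3).
Evaluating step by step (a_0 = 1):
  n = 1: D(1) = 1(1 + 1/3) = 4/3; numerator = 4(1) = 4; a_1 = (4)/(4/3) = 3
  n = 2: D(2) = 2(2 + 1/3) = 14/3; numerator = 4(3) = 12; a_2 = (12)/(14/3) = 18/7
  n = 3: D(3) = 3(3 + 1/3) = 10; numerator = 4(18/7) = 72/7; a_3 = (72/7)/(10) = 36/35
  n = 4: D(4) = 4(4 + 1/3) = 52/3; numerator = 4(36/35) = 144/35; a_4 = (144/35)/(52/3) = 108/455

r = 1; a_0 = 1; a_1 = 3; a_2 = 18/7; a_3 = 36/35; a_4 = 108/455


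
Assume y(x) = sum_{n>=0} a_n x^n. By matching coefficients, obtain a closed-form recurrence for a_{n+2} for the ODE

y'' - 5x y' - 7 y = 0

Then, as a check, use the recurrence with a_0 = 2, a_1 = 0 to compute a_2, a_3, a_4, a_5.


Substitute y = sum_n a_n x^n.
y''(x) has coefficient (n+2)(n+1) a_{n+2} at x^n;
-5 x y'(x) has coefficient -5 n a_n at x^n (shift);
-7 y(x) has coefficient -7 a_n at x^n.
Matching x^n: (n+2)(n+1) a_{n+2} + (-5n - 7) a_n = 0.
Thus a_{n+2} = (5n + 7) / ((n+1)(n+2)) * a_n.

Check with a_0 = 2, a_1 = 0 (apply the recurrence for n = 0, 1, 2, 3): a_0 = 2, a_1 = 0, a_2 = 7, a_3 = 0, a_4 = 119/12, a_5 = 0.

a_(n+2) = (5n + 7) / ((n+1)(n+2)) * a_n; check: a_0 = 2, a_1 = 0, a_2 = 7, a_3 = 0, a_4 = 119/12, a_5 = 0


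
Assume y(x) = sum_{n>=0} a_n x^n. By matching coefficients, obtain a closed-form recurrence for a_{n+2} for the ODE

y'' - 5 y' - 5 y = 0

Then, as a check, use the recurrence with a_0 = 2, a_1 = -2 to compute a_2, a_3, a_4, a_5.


Substitute y = sum_n a_n x^n.
y''(x) has coefficient (n+2)(n+1) a_{n+2} at x^n;
-5 y'(x) has coefficient -5 (n+1) a_{n+1} at x^n;
-5 y(x) has coefficient -5 a_n at x^n.
Matching x^n: (n+2)(n+1) a_{n+2} - 5 (n+1) a_{n+1} - 5 a_n = 0.
Thus a_{n+2} = [5 (n+1) a_{n+1} + 5 a_n] / ((n+1)(n+2)).

Check with a_0 = 2, a_1 = -2 (apply the recurrence for n = 0, 1, 2, 3): a_0 = 2, a_1 = -2, a_2 = 0, a_3 = -5/3, a_4 = -25/12, a_5 = -5/2.

a_(n+2) = [5 (n+1) a_(n+1) + 5 a_n] / ((n+1)(n+2)); check: a_0 = 2, a_1 = -2, a_2 = 0, a_3 = -5/3, a_4 = -25/12, a_5 = -5/2


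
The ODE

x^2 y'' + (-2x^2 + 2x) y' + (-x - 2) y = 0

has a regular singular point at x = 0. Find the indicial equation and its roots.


Divide by x^2 to reach normal form y'' + P_1(x) y' + P_2(x) y = 0 with P_1(x) = -2 + 2/x and P_2(x) = -1/x - 2/x^2.
x = 0 is a singular point because the y'-coefficient -2 + 2/x has a pole at x = 0 and the y-coefficient -1/x - 2/x^2 has a pole at x = 0.
It is a regular singular point because x P_1(x) = p(x) = 2 - 2x and x^2 P_2(x) = q(x) = -x - 2 are polynomials, hence analytic at x = 0.
p(0) = 2,  q(0) = -2.
Indicial equation: r(r-1) + p(0) r + q(0) = 0, i.e. r^2 + (p(0) - 1) r + q(0) = 0, i.e. r^2 + 1 r - 2 = 0.
Discriminant: (1)^2 - 4(-2) = 9, so r = (-1 ± 3)/2.
Solving: r_1 = 1, r_2 = -2.

indicial: r^2 + 1 r - 2 = 0; roots r_1 = 1, r_2 = -2


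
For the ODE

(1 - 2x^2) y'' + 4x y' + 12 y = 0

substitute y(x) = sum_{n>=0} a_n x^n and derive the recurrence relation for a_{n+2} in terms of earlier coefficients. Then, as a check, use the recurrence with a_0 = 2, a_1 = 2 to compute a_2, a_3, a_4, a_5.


Substitute y = sum_n a_n x^n.
(1 - 2 x^2) y'' contributes (n+2)(n+1) a_{n+2} - 2 n(n-1) a_n at x^n.
4 x y'(x) contributes 4 n a_n at x^n.
12 y(x) contributes 12 a_n at x^n.
Matching x^n: (n+2)(n+1) a_{n+2} + (-2 n(n-1) + 4 n + 12) a_n = 0.
Thus a_{n+2} = (2 n(n-1) - 4 n - 12) / ((n+1)(n+2)) * a_n.

Check with a_0 = 2, a_1 = 2 (apply the recurrence for n = 0, 1, 2, 3): a_0 = 2, a_1 = 2, a_2 = -12, a_3 = -16/3, a_4 = 16, a_5 = 16/5.

a_(n+2) = (2 n(n-1) - 4 n - 12) / ((n+1)(n+2)) * a_n; check: a_0 = 2, a_1 = 2, a_2 = -12, a_3 = -16/3, a_4 = 16, a_5 = 16/5


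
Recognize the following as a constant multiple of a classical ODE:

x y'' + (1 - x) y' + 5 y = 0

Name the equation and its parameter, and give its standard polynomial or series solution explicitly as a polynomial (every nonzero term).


The equation is already in a standard form:  x y'' + (1 - x) y' + 5 y = 0.
This matches the Laguerre equation x y'' + (1 - x) y' + n y = 0 with n = 5; the polynomial solution is L_5(x).
With y = sum_k a_k x^k, matching x^k gives (k+1)k a_{k+1} + (k+1) a_{k+1} - k a_k + n a_k = 0, i.e. (k+1)^2 a_{k+1} = (k - n) a_k = (k - 5) a_k. The right side vanishes at k = 5, so the series terminates at degree 5.
Standard normalization L_n(0) = 1 gives a_0 = 1. Work upward with a_{k+1} = (k - 5) a_k / (k+1)^2:
  a_1 = (0 - 5)(1) / 1^2 = -5/1 = -5
  a_2 = (1 - 5)(-5) / 2^2 = 20/4 = 5
  a_3 = (2 - 5)(5) / 3^2 = -15/9 = -5/3
  a_4 = (3 - 5)(-5/3) / 4^2 = (10/3)/16 = 5/24
  a_5 = (4 - 5)(5/24) / 5^2 = (-5/24)/25 = -1/120
Hence L_5(x) = -x^5/120 + 5 x^4/24 - 5 x^3/3 + 5 x^2 - 5 x + 1.

L_5(x); series = -x^5/120 + 5 x^4/24 - 5 x^3/3 + 5 x^2 - 5 x + 1


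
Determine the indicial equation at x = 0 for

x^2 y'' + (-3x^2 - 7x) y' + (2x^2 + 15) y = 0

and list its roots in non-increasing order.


Divide by x^2 to reach normal form y'' + P_1(x) y' + P_2(x) y = 0 with P_1(x) = -3 - 7/x and P_2(x) = 2 + 15/x^2.
x = 0 is a singular point because the y'-coefficient -3 - 7/x has a pole at x = 0 and the y-coefficient 2 + 15/x^2 has a pole at x = 0.
It is a regular singular point because x P_1(x) = p(x) = -3x - 7 and x^2 P_2(x) = q(x) = 2x^2 + 15 are polynomials, hence analytic at x = 0.
p(0) = -7,  q(0) = 15.
Indicial equation: r(r-1) + p(0) r + q(0) = 0, i.e. r^2 + (p(0) - 1) r + q(0) = 0, i.e. r^2 - 8 r + 15 = 0.
Discriminant: (-8)^2 - 4(15) = 4, so r = (8 ± 2)/2.
Solving: r_1 = 5, r_2 = 3.

indicial: r^2 - 8 r + 15 = 0; roots r_1 = 5, r_2 = 3


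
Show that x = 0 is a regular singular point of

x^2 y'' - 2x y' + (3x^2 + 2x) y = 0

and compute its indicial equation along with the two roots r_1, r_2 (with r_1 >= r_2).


Divide by x^2 to reach normal form y'' + P_1(x) y' + P_2(x) y = 0 with P_1(x) = -2/x and P_2(x) = 3 + 2/x.
x = 0 is a singular point because the y'-coefficient -2/x has a pole at x = 0 and the y-coefficient 3 + 2/x has a pole at x = 0.
It is a regular singular point because x P_1(x) = p(x) = -2 and x^2 P_2(x) = q(x) = 3x^2 + 2x are polynomials, hence analytic at x = 0.
p(0) = -2,  q(0) = 0.
Indicial equation: r(r-1) + p(0) r + q(0) = 0, i.e. r^2 + (p(0) - 1) r + q(0) = 0, i.e. r^2 - 3 r = 0.
Discriminant: (-3)^2 - 4(0) = 9, so r = (3 ± 3)/2.
Solving: r_1 = 3, r_2 = 0.

indicial: r^2 - 3 r = 0; roots r_1 = 3, r_2 = 0


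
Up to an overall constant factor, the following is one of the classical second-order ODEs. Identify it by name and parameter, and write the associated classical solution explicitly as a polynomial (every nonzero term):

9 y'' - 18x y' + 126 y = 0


All three coefficients share the factor 9; dividing through by 9 gives  y'' - 2x y' + 14 y = 0.
This matches the Hermite equation y'' - 2x y' + 2n y = 0 with 2n = 14, so n = 7; the polynomial solution is H_7(x).
With y = sum_k a_k x^k, matching x^k gives (k+2)(k+1) a_{k+2} = 2(k - n) a_k = 2(k - 7) a_k. The right side vanishes at k = 7, so the series with the parity of 7 terminates at degree 7.
Standard normalization: leading coefficient of H_n is 2^n, so a_7 = 2^7 = 128. Work downward with a_k = (k+1)(k+2) a_{k+2} / (2(k - n)):
  a_5 = (6)(7)(128) / (2(5 - 7)) = 5376/(-4) = -1344
  a_3 = (4)(5)(-1344) / (2(3 - 7)) = -26880/(-8) = 3360
  a_1 = (2)(3)(3360) / (2(1 - 7)) = 20160/(-12) = -1680
Hence H_7(x) = 128 x^7 - 1344 x^5 + 3360 x^3 - 1680 x.

H_7(x); series = 128 x^7 - 1344 x^5 + 3360 x^3 - 1680 x


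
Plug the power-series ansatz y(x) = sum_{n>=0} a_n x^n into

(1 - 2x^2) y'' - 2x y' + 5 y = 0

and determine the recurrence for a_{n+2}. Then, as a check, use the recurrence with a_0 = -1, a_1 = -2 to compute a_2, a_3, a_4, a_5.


Substitute y = sum_n a_n x^n.
(1 - 2 x^2) y'' contributes (n+2)(n+1) a_{n+2} - 2 n(n-1) a_n at x^n.
-2 x y'(x) contributes -2 n a_n at x^n.
5 y(x) contributes 5 a_n at x^n.
Matching x^n: (n+2)(n+1) a_{n+2} + (-2 n(n-1) - 2 n + 5) a_n = 0.
Thus a_{n+2} = (2 n(n-1) + 2 n - 5) / ((n+1)(n+2)) * a_n.

Check with a_0 = -1, a_1 = -2 (apply the recurrence for n = 0, 1, 2, 3): a_0 = -1, a_1 = -2, a_2 = 5/2, a_3 = 1, a_4 = 5/8, a_5 = 13/20.

a_(n+2) = (2 n(n-1) + 2 n - 5) / ((n+1)(n+2)) * a_n; check: a_0 = -1, a_1 = -2, a_2 = 5/2, a_3 = 1, a_4 = 5/8, a_5 = 13/20


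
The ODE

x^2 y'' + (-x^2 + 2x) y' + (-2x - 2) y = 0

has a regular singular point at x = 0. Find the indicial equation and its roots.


Divide by x^2 to reach normal form y'' + P_1(x) y' + P_2(x) y = 0 with P_1(x) = -1 + 2/x and P_2(x) = -2/x - 2/x^2.
x = 0 is a singular point because the y'-coefficient -1 + 2/x has a pole at x = 0 and the y-coefficient -2/x - 2/x^2 has a pole at x = 0.
It is a regular singular point because x P_1(x) = p(x) = 2 - x and x^2 P_2(x) = q(x) = -2x - 2 are polynomials, hence analytic at x = 0.
p(0) = 2,  q(0) = -2.
Indicial equation: r(r-1) + p(0) r + q(0) = 0, i.e. r^2 + (p(0) - 1) r + q(0) = 0, i.e. r^2 + 1 r - 2 = 0.
Discriminant: (1)^2 - 4(-2) = 9, so r = (-1 ± 3)/2.
Solving: r_1 = 1, r_2 = -2.

indicial: r^2 + 1 r - 2 = 0; roots r_1 = 1, r_2 = -2


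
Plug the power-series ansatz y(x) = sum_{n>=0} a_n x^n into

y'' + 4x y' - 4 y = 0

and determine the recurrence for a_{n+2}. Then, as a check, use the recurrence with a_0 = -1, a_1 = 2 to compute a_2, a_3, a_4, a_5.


Substitute y = sum_n a_n x^n.
y''(x) has coefficient (n+2)(n+1) a_{n+2} at x^n;
4 x y'(x) has coefficient 4 n a_n at x^n (shift);
-4 y(x) has coefficient -4 a_n at x^n.
Matching x^n: (n+2)(n+1) a_{n+2} + (4n - 4) a_n = 0.
Thus a_{n+2} = (-4n + 4) / ((n+1)(n+2)) * a_n.

Check with a_0 = -1, a_1 = 2 (apply the recurrence for n = 0, 1, 2, 3): a_0 = -1, a_1 = 2, a_2 = -2, a_3 = 0, a_4 = 2/3, a_5 = 0.

a_(n+2) = (-4n + 4) / ((n+1)(n+2)) * a_n; check: a_0 = -1, a_1 = 2, a_2 = -2, a_3 = 0, a_4 = 2/3, a_5 = 0


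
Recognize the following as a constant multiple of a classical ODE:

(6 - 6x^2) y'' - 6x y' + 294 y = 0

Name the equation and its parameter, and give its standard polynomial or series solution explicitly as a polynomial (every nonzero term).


All three coefficients share the factor 6; dividing through by 6 gives  (1 - x^2) y'' - x y' + 49 y = 0.
This matches the Chebyshev equation (1 - x^2) y'' - x y' + n^2 y = 0 (note the -x y' term, not -2x y') with n^2 = 49, so n = 7; the polynomial solution is T_7(x).
With y = sum_k a_k x^k, matching x^k gives (k+2)(k+1) a_{k+2} = (k^2 - n^2) a_k = (k - 7)(k + 7) a_k. The right side vanishes at k = 7, so the series with the parity of 7 terminates at degree 7.
Standard normalization: leading coefficient of T_n is 2^(n-1), so a_7 = 2^6 = 64. Work downward with a_k = (k+1)(k+2) a_{k+2} / ((k - 7)(k + 7)):
  a_5 = (6)(7)(64) / ((5 - 7)(5 + 7)) = 2688/(-24) = -112
  a_3 = (4)(5)(-112) / ((3 - 7)(3 + 7)) = -2240/(-40) = 56
  a_1 = (2)(3)(56) / ((1 - 7)(1 + 7)) = 336/(-48) = -7
Hence T_7(x) = 64 x^7 - 112 x^5 + 56 x^3 - 7 x.

T_7(x); series = 64 x^7 - 112 x^5 + 56 x^3 - 7 x


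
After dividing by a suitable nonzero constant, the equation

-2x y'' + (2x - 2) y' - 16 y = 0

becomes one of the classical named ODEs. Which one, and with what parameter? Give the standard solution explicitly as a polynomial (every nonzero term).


All three coefficients share the factor -2; dividing through by -2 gives  x y'' + (1 - x) y' + 8 y = 0.
This matches the Laguerre equation x y'' + (1 - x) y' + n y = 0 with n = 8; the polynomial solution is L_8(x).
With y = sum_k a_k x^k, matching x^k gives (k+1)k a_{k+1} + (k+1) a_{k+1} - k a_k + n a_k = 0, i.e. (k+1)^2 a_{k+1} = (k - n) a_k = (k - 8) a_k. The right side vanishes at k = 8, so the series terminates at degree 8.
Standard normalization L_n(0) = 1 gives a_0 = 1. Work upward with a_{k+1} = (k - 8) a_k / (k+1)^2:
  a_1 = (0 - 8)(1) / 1^2 = -8/1 = -8
  a_2 = (1 - 8)(-8) / 2^2 = 56/4 = 14
  a_3 = (2 - 8)(14) / 3^2 = -84/9 = -28/3
  a_4 = (3 - 8)(-28/3) / 4^2 = (140/3)/16 = 35/12
  a_5 = (4 - 8)(35/12) / 5^2 = (-35/3)/25 = -7/15
  a_6 = (5 - 8)(-7/15) / 6^2 = (7/5)/36 = 7/180
  a_7 = (6 - 8)(7/180) / 7^2 = (-7/90)/49 = -1/630
  a_8 = (7 - 8)(-1/630) / 8^2 = (1/630)/64 = 1/40320
Hence L_8(x) = x^8/40320 - x^7/630 + 7 x^6/180 - 7 x^5/15 + 35 x^4/12 - 28 x^3/3 + 14 x^2 - 8 x + 1.

L_8(x); series = x^8/40320 - x^7/630 + 7 x^6/180 - 7 x^5/15 + 35 x^4/12 - 28 x^3/3 + 14 x^2 - 8 x + 1


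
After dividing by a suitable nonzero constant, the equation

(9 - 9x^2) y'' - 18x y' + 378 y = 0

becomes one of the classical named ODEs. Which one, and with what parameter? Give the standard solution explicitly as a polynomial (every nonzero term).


All three coefficients share the factor 9; dividing through by 9 gives  (1 - x^2) y'' - 2x y' + 42 y = 0.
This matches the Legendre equation (1 - x^2) y'' - 2x y' + n(n+1) y = 0 (note the -2x y' term) with n(n+1) = 42, so n = 6; the polynomial solution is P_6(x).
With y = sum_k a_k x^k, matching x^k gives (k+2)(k+1) a_{k+2} = [k(k+1) - n(n+1)] a_k = (k - 6)(k + 7) a_k. The right side vanishes at k = 6, so the series with the parity of 6 terminates at degree 6.
Standard normalization (P_n(1) = 1): leading coefficient (2n)!/(2^n (n!)^2) = 479001600/(64*518400) = 231/16, so a_6 = 231/16. Work downward with a_k = (k+1)(k+2) a_{k+2} / ((k - 6)(k + 7)):
  a_4 = (5)(6)(231/16) / ((4 - 6)(4 + 7)) = (3465/8)/(-22) = -315/16
  a_2 = (3)(4)(-315/16) / ((2 - 6)(2 + 7)) = (-945/4)/(-36) = 105/16
  a_0 = (1)(2)(105/16) / ((0 - 6)(0 + 7)) = (105/8)/(-42) = -5/16
Hence P_6(x) = 231 x^6/16 - 315 x^4/16 + 105 x^2/16 - 5/16.

P_6(x); series = 231 x^6/16 - 315 x^4/16 + 105 x^2/16 - 5/16


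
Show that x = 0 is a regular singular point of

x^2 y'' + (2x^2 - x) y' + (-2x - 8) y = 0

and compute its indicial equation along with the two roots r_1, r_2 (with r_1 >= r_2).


Divide by x^2 to reach normal form y'' + P_1(x) y' + P_2(x) y = 0 with P_1(x) = 2 - 1/x and P_2(x) = -2/x - 8/x^2.
x = 0 is a singular point because the y'-coefficient 2 - 1/x has a pole at x = 0 and the y-coefficient -2/x - 8/x^2 has a pole at x = 0.
It is a regular singular point because x P_1(x) = p(x) = 2x - 1 and x^2 P_2(x) = q(x) = -2x - 8 are polynomials, hence analytic at x = 0.
p(0) = -1,  q(0) = -8.
Indicial equation: r(r-1) + p(0) r + q(0) = 0, i.e. r^2 + (p(0) - 1) r + q(0) = 0, i.e. r^2 - 2 r - 8 = 0.
Discriminant: (-2)^2 - 4(-8) = 36, so r = (2 ± 6)/2.
Solving: r_1 = 4, r_2 = -2.

indicial: r^2 - 2 r - 8 = 0; roots r_1 = 4, r_2 = -2


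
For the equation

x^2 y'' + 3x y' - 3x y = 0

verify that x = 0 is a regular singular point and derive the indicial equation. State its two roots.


Divide by x^2 to reach normal form y'' + P_1(x) y' + P_2(x) y = 0 with P_1(x) = 3/x and P_2(x) = -3/x.
x = 0 is a singular point because the y'-coefficient 3/x has a pole at x = 0 and the y-coefficient -3/x has a pole at x = 0.
It is a regular singular point because x P_1(x) = p(x) = 3 and x^2 P_2(x) = q(x) = -3x are polynomials, hence analytic at x = 0.
p(0) = 3,  q(0) = 0.
Indicial equation: r(r-1) + p(0) r + q(0) = 0, i.e. r^2 + (p(0) - 1) r + q(0) = 0, i.e. r^2 + 2 r = 0.
Discriminant: (2)^2 - 4(0) = 4, so r = (-2 ± 2)/2.
Solving: r_1 = 0, r_2 = -2.

indicial: r^2 + 2 r = 0; roots r_1 = 0, r_2 = -2


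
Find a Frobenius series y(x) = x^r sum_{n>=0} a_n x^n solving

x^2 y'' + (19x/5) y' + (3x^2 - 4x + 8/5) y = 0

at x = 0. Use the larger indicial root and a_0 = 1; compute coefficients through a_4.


Write in Frobenius form y'' + (p(x)/x) y' + (q(x)/x^2) y = 0:
  p(x) = 19/5,  q(x) = 3x^2 - 4x + 8/5.
Indicial equation: r(r-1) + (19/5) r + (8/5) = 0 -> roots r_1 = -4/5, r_2 = -2.
Take r = r_1 = -4/5. Let y(x) = x^r sum_{n>=0} a_n x^n with a_0 = 1.
Substitute y = x^r sum a_n x^n and match x^{r+n}. The recurrence is
  D(n) a_n - 4 a_{n-1} + 3 a_{n-2} = 0,  where D(n) = (r+n)(r+n-1) + (19/5)(r+n) + (8/5).
  a_n = [4 a_{n-1} - 3 a_{n-2}] / D(n).
Since the indicial polynomial factors as (r - r_1)(r - r_2), D(n) = (r_1 + n - r_1)(r_1 + n - r_2) = n(n + 6/5).
Evaluating step by step (a_0 = 1):
  n = 1: D(1) = 1(1 + 6/5) = 11/5; numerator = 4(1) = 4; a_1 = (4)/(11/5) = 20/11
  n = 2: D(2) = 2(2 + 6/5) = 32/5; numerator = 4(20/11) - 3(1) = 47/11; a_2 = (47/11)/(32/5) = 235/352
  n = 3: D(3) = 3(3 + 6/5) = 63/5; numerator = 4(235/352) - 3(20/11) = -245/88; a_3 = (-245/88)/(63/5) = -175/792
  n = 4: D(4) = 4(4 + 6/5) = 104/5; numerator = 4(-175/792) - 3(235/352) = -9145/3168; a_4 = (-9145/3168)/(104/5) = -45725/329472

r = -4/5; a_0 = 1; a_1 = 20/11; a_2 = 235/352; a_3 = -175/792; a_4 = -45725/329472


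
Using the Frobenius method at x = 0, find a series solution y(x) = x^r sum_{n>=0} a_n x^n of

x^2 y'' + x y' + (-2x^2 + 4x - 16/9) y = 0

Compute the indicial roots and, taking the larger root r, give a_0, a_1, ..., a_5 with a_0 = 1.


Write in Frobenius form y'' + (p(x)/x) y' + (q(x)/x^2) y = 0:
  p(x) = 1,  q(x) = -2x^2 + 4x - 16/9.
Indicial equation: r(r-1) + (1) r + (-16/9) = 0 -> roots r_1 = 4/3, r_2 = -4/3.
Take r = r_1 = 4/3. Let y(x) = x^r sum_{n>=0} a_n x^n with a_0 = 1.
Substitute y = x^r sum a_n x^n and match x^{r+n}. The recurrence is
  D(n) a_n + 4 a_{n-1} - 2 a_{n-2} = 0,  where D(n) = (r+n)(r+n-1) + (1)(r+n) + (-16/9).
  a_n = [-4 a_{n-1} + 2 a_{n-2}] / D(n).
Since the indicial polynomial factors as (r - r_1)(r - r_2), D(n) = (r_1 + n - r_1)(r_1 + n - r_2) = n(n + 8/3).
Evaluating step by step (a_0 = 1):
  n = 1: D(1) = 1(1 + 8/3) = 11/3; numerator = -4(1) = -4; a_1 = (-4)/(11/3) = -12/11
  n = 2: D(2) = 2(2 + 8/3) = 28/3; numerator = -4(-12/11) + 2(1) = 70/11; a_2 = (70/11)/(28/3) = 15/22
  n = 3: D(3) = 3(3 + 8/3) = 17; numerator = -4(15/22) + 2(-12/11) = -54/11; a_3 = (-54/11)/(17) = -54/187
  n = 4: D(4) = 4(4 + 8/3) = 80/3; numerator = -4(-54/187) + 2(15/22) = 471/187; a_4 = (471/187)/(80/3) = 1413/14960
  n = 5: D(5) = 5(5 + 8/3) = 115/3; numerator = -4(1413/14960) + 2(-54/187) = -3573/3740; a_5 = (-3573/3740)/(115/3) = -10719/430100

r = 4/3; a_0 = 1; a_1 = -12/11; a_2 = 15/22; a_3 = -54/187; a_4 = 1413/14960; a_5 = -10719/430100


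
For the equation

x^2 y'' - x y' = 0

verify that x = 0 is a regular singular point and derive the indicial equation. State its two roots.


Divide by x^2 to reach normal form y'' + P_1(x) y' + P_2(x) y = 0 with P_1(x) = -1/x and P_2(x) = 0.
x = 0 is a singular point because the y'-coefficient -1/x has a pole at x = 0.
It is a regular singular point because x P_1(x) = p(x) = -1 and x^2 P_2(x) = q(x) = 0 are polynomials, hence analytic at x = 0.
p(0) = -1,  q(0) = 0.
Indicial equation: r(r-1) + p(0) r + q(0) = 0, i.e. r^2 + (p(0) - 1) r + q(0) = 0, i.e. r^2 - 2 r = 0.
Discriminant: (-2)^2 - 4(0) = 4, so r = (2 ± 2)/2.
Solving: r_1 = 2, r_2 = 0.

indicial: r^2 - 2 r = 0; roots r_1 = 2, r_2 = 0


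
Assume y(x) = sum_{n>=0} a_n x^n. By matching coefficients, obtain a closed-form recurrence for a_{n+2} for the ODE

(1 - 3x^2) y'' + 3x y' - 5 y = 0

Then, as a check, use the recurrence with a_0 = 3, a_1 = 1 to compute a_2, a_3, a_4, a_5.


Substitute y = sum_n a_n x^n.
(1 - 3 x^2) y'' contributes (n+2)(n+1) a_{n+2} - 3 n(n-1) a_n at x^n.
3 x y'(x) contributes 3 n a_n at x^n.
-5 y(x) contributes -5 a_n at x^n.
Matching x^n: (n+2)(n+1) a_{n+2} + (-3 n(n-1) + 3 n - 5) a_n = 0.
Thus a_{n+2} = (3 n(n-1) - 3 n + 5) / ((n+1)(n+2)) * a_n.

Check with a_0 = 3, a_1 = 1 (apply the recurrence for n = 0, 1, 2, 3): a_0 = 3, a_1 = 1, a_2 = 15/2, a_3 = 1/3, a_4 = 25/8, a_5 = 7/30.

a_(n+2) = (3 n(n-1) - 3 n + 5) / ((n+1)(n+2)) * a_n; check: a_0 = 3, a_1 = 1, a_2 = 15/2, a_3 = 1/3, a_4 = 25/8, a_5 = 7/30


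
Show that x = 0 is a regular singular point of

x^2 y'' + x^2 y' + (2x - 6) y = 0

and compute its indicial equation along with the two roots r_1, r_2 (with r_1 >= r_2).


Divide by x^2 to reach normal form y'' + P_1(x) y' + P_2(x) y = 0 with P_1(x) = 1 and P_2(x) = 2/x - 6/x^2.
x = 0 is a singular point because the y-coefficient 2/x - 6/x^2 has a pole at x = 0.
It is a regular singular point because x P_1(x) = p(x) = x and x^2 P_2(x) = q(x) = 2x - 6 are polynomials, hence analytic at x = 0.
p(0) = 0,  q(0) = -6.
Indicial equation: r(r-1) + p(0) r + q(0) = 0, i.e. r^2 + (p(0) - 1) r + q(0) = 0, i.e. r^2 - 1 r - 6 = 0.
Discriminant: (-1)^2 - 4(-6) = 25, so r = (1 ± 5)/2.
Solving: r_1 = 3, r_2 = -2.

indicial: r^2 - 1 r - 6 = 0; roots r_1 = 3, r_2 = -2


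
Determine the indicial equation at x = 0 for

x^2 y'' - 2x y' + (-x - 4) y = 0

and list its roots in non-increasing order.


Divide by x^2 to reach normal form y'' + P_1(x) y' + P_2(x) y = 0 with P_1(x) = -2/x and P_2(x) = -1/x - 4/x^2.
x = 0 is a singular point because the y'-coefficient -2/x has a pole at x = 0 and the y-coefficient -1/x - 4/x^2 has a pole at x = 0.
It is a regular singular point because x P_1(x) = p(x) = -2 and x^2 P_2(x) = q(x) = -x - 4 are polynomials, hence analytic at x = 0.
p(0) = -2,  q(0) = -4.
Indicial equation: r(r-1) + p(0) r + q(0) = 0, i.e. r^2 + (p(0) - 1) r + q(0) = 0, i.e. r^2 - 3 r - 4 = 0.
Discriminant: (-3)^2 - 4(-4) = 25, so r = (3 ± 5)/2.
Solving: r_1 = 4, r_2 = -1.

indicial: r^2 - 3 r - 4 = 0; roots r_1 = 4, r_2 = -1


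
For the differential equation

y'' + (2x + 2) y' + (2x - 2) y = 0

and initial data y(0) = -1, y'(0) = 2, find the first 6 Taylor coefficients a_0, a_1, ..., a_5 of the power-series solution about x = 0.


Ansatz: y(x) = sum_{n>=0} a_n x^n, so y'(x) = sum_{n>=1} n a_n x^(n-1) and y''(x) = sum_{n>=2} n(n-1) a_n x^(n-2).
Substitute into P(x) y'' + Q(x) y' + R(x) y = 0 with P(x) = 1, Q(x) = 2x + 2, R(x) = 2x - 2, and match powers of x.
Initial conditions: a_0 = -1, a_1 = 2.
Setting the coefficient of each power of x to zero and solving order by order (substituting the coefficients already found):
  x^0: 2 a_2 + 2 a_1 - 2 a_0 = 0  ->  2 a_2 = -2 a_1 + 2 a_0 = -6  ->  a_2 = -3
  x^1: 6 a_3 + 4 a_2 + 2 a_0 = 0  ->  6 a_3 = -4 a_2 - 2 a_0 = 14  ->  a_3 = 7/3
  x^2: 12 a_4 + 6 a_3 + 2 a_2 + 2 a_1 = 0  ->  12 a_4 = -6 a_3 - 2 a_2 - 2 a_1 = -12  ->  a_4 = -1
  x^3: 20 a_5 + 8 a_4 + 4 a_3 + 2 a_2 = 0  ->  20 a_5 = -8 a_4 - 4 a_3 - 2 a_2 = 14/3  ->  a_5 = 7/30
Truncated series: y(x) = -1 + 2 x - 3 x^2 + (7/3) x^3 - x^4 + (7/30) x^5 + O(x^6).

a_0 = -1; a_1 = 2; a_2 = -3; a_3 = 7/3; a_4 = -1; a_5 = 7/30


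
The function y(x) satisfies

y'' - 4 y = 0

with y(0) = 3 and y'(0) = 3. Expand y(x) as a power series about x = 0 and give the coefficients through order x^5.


Ansatz: y(x) = sum_{n>=0} a_n x^n, so y'(x) = sum_{n>=1} n a_n x^(n-1) and y''(x) = sum_{n>=2} n(n-1) a_n x^(n-2).
Substitute into P(x) y'' + Q(x) y' + R(x) y = 0 with P(x) = 1, Q(x) = 0, R(x) = -4, and match powers of x.
Initial conditions: a_0 = 3, a_1 = 3.
Setting the coefficient of each power of x to zero and solving order by order (substituting the coefficients already found):
  x^0: 2 a_2 - 4 a_0 = 0  ->  2 a_2 = 4 a_0 = 12  ->  a_2 = 6
  x^1: 6 a_3 - 4 a_1 = 0  ->  6 a_3 = 4 a_1 = 12  ->  a_3 = 2
  x^2: 12 a_4 - 4 a_2 = 0  ->  12 a_4 = 4 a_2 = 24  ->  a_4 = 2
  x^3: 20 a_5 - 4 a_3 = 0  ->  20 a_5 = 4 a_3 = 8  ->  a_5 = 2/5
Truncated series: y(x) = 3 + 3 x + 6 x^2 + 2 x^3 + 2 x^4 + (2/5) x^5 + O(x^6).

a_0 = 3; a_1 = 3; a_2 = 6; a_3 = 2; a_4 = 2; a_5 = 2/5


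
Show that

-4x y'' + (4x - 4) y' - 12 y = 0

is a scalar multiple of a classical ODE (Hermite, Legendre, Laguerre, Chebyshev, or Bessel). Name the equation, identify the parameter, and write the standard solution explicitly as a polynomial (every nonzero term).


All three coefficients share the factor -4; dividing through by -4 gives  x y'' + (1 - x) y' + 3 y = 0.
This matches the Laguerre equation x y'' + (1 - x) y' + n y = 0 with n = 3; the polynomial solution is L_3(x).
With y = sum_k a_k x^k, matching x^k gives (k+1)k a_{k+1} + (k+1) a_{k+1} - k a_k + n a_k = 0, i.e. (k+1)^2 a_{k+1} = (k - n) a_k = (k - 3) a_k. The right side vanishes at k = 3, so the series terminates at degree 3.
Standard normalization L_n(0) = 1 gives a_0 = 1. Work upward with a_{k+1} = (k - 3) a_k / (k+1)^2:
  a_1 = (0 - 3)(1) / 1^2 = -3/1 = -3
  a_2 = (1 - 3)(-3) / 2^2 = 6/4 = 3/2
  a_3 = (2 - 3)(3/2) / 3^2 = (-3/2)/9 = -1/6
Hence L_3(x) = -x^3/6 + 3 x^2/2 - 3 x + 1.

L_3(x); series = -x^3/6 + 3 x^2/2 - 3 x + 1


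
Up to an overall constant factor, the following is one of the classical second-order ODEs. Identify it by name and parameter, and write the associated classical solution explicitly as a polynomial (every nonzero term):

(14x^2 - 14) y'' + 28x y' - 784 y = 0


All three coefficients share the factor -14; dividing through by -14 gives  (1 - x^2) y'' - 2x y' + 56 y = 0.
This matches the Legendre equation (1 - x^2) y'' - 2x y' + n(n+1) y = 0 (note the -2x y' term) with n(n+1) = 56, so n = 7; the polynomial solution is P_7(x).
With y = sum_k a_k x^k, matching x^k gives (k+2)(k+1) a_{k+2} = [k(k+1) - n(n+1)] a_k = (k - 7)(k + 8) a_k. The right side vanishes at k = 7, so the series with the parity of 7 terminates at degree 7.
Standard normalization (P_n(1) = 1): leading coefficient (2n)!/(2^n (n!)^2) = 87178291200/(128*25401600) = 429/16, so a_7 = 429/16. Work downward with a_k = (k+1)(k+2) a_{k+2} / ((k - 7)(k + 8)):
  a_5 = (6)(7)(429/16) / ((5 - 7)(5 + 8)) = (9009/8)/(-26) = -693/16
  a_3 = (4)(5)(-693/16) / ((3 - 7)(3 + 8)) = (-3465/4)/(-44) = 315/16
  a_1 = (2)(3)(315/16) / ((1 - 7)(1 + 8)) = (945/8)/(-54) = -35/16
Hence P_7(x) = 429 x^7/16 - 693 x^5/16 + 315 x^3/16 - 35 x/16.

P_7(x); series = 429 x^7/16 - 693 x^5/16 + 315 x^3/16 - 35 x/16


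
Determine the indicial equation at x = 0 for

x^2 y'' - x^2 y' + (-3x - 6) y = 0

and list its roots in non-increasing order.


Divide by x^2 to reach normal form y'' + P_1(x) y' + P_2(x) y = 0 with P_1(x) = -1 and P_2(x) = -3/x - 6/x^2.
x = 0 is a singular point because the y-coefficient -3/x - 6/x^2 has a pole at x = 0.
It is a regular singular point because x P_1(x) = p(x) = -x and x^2 P_2(x) = q(x) = -3x - 6 are polynomials, hence analytic at x = 0.
p(0) = 0,  q(0) = -6.
Indicial equation: r(r-1) + p(0) r + q(0) = 0, i.e. r^2 + (p(0) - 1) r + q(0) = 0, i.e. r^2 - 1 r - 6 = 0.
Discriminant: (-1)^2 - 4(-6) = 25, so r = (1 ± 5)/2.
Solving: r_1 = 3, r_2 = -2.

indicial: r^2 - 1 r - 6 = 0; roots r_1 = 3, r_2 = -2


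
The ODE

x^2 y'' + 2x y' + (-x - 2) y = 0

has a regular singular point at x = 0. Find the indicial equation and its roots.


Divide by x^2 to reach normal form y'' + P_1(x) y' + P_2(x) y = 0 with P_1(x) = 2/x and P_2(x) = -1/x - 2/x^2.
x = 0 is a singular point because the y'-coefficient 2/x has a pole at x = 0 and the y-coefficient -1/x - 2/x^2 has a pole at x = 0.
It is a regular singular point because x P_1(x) = p(x) = 2 and x^2 P_2(x) = q(x) = -x - 2 are polynomials, hence analytic at x = 0.
p(0) = 2,  q(0) = -2.
Indicial equation: r(r-1) + p(0) r + q(0) = 0, i.e. r^2 + (p(0) - 1) r + q(0) = 0, i.e. r^2 + 1 r - 2 = 0.
Discriminant: (1)^2 - 4(-2) = 9, so r = (-1 ± 3)/2.
Solving: r_1 = 1, r_2 = -2.

indicial: r^2 + 1 r - 2 = 0; roots r_1 = 1, r_2 = -2


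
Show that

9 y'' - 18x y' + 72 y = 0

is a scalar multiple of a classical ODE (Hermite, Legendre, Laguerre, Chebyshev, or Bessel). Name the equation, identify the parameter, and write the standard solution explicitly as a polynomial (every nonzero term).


All three coefficients share the factor 9; dividing through by 9 gives  y'' - 2x y' + 8 y = 0.
This matches the Hermite equation y'' - 2x y' + 2n y = 0 with 2n = 8, so n = 4; the polynomial solution is H_4(x).
With y = sum_k a_k x^k, matching x^k gives (k+2)(k+1) a_{k+2} = 2(k - n) a_k = 2(k - 4) a_k. The right side vanishes at k = 4, so the series with the parity of 4 terminates at degree 4.
Standard normalization: leading coefficient of H_n is 2^n, so a_4 = 2^4 = 16. Work downward with a_k = (k+1)(k+2) a_{k+2} / (2(k - n)):
  a_2 = (3)(4)(16) / (2(2 - 4)) = 192/(-4) = -48
  a_0 = (1)(2)(-48) / (2(0 - 4)) = -96/(-8) = 12
Hence H_4(x) = 16 x^4 - 48 x^2 + 12.

H_4(x); series = 16 x^4 - 48 x^2 + 12
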